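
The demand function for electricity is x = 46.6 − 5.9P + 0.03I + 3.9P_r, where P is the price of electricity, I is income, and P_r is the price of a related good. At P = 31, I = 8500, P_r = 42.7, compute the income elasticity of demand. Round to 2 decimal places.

Evaluating quantity at (P, I, P_r) gives x = 46.6 − 5.9(31) + 0.03(8500) + 3.9(42.7) = 46.6 − 182.9 + 255 + 166.53 = 285.23.
∂x/∂I = +0.03, so E_I = 0.03·(8500/285.23) ≈ 0.89.
E_I ∈ (0,1): normal good (necessity).

0.89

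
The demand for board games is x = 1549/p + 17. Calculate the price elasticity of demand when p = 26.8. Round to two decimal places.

At p = 26.8, x = 74.7985.
dx/dp = −1549/p² = −2.1567.
Point elasticity E = (dx/dp)·(p/x) = -2.1567 × 26.8/74.7985 ≈ -0.77.
|E| < 1, so demand is inelastic at this price.

-0.77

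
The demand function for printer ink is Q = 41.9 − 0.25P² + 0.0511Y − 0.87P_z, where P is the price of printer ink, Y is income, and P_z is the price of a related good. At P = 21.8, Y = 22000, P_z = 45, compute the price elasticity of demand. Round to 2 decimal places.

At the given point, Q = 41.9 − 0.25(21.8)² + 0.0511(22000) − 0.87(45) = 41.9 − 118.81 + 1124.2 − 39.15 = 1008.14.
∂Q/∂P = −2·0.25·P = -10.9, so E_p = -10.9·(21.8/1008.14) ≈ -0.24.
|E_p| < 1: demand is inelastic.

-0.24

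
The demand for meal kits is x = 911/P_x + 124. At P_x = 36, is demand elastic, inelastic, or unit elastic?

inelastic

At P_x = 36, x = 149.3056.
dx/dP_x = −911/P_x² = −0.7029.
Point elasticity E = (dx/dP_x)·(P_x/x) = -0.7029 × 36/149.3056 ≈ -0.169.
|E| ≈ 0.169 < 1, so demand is inelastic.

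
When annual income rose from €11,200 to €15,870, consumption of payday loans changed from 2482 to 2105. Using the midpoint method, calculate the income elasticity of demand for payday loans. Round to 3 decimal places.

-0.476

%ΔQ = (2105 − 2482)/[(2482+2105)/2] = -377/2293.5 ≈ -0.1644.
%ΔY = (15,870 − 11,200)/[(11,200+15,870)/2] = 4670/13535 ≈ 0.3450.
E_I = %ΔQ/%ΔY ≈ -0.476.
E_I < 0: inferior good.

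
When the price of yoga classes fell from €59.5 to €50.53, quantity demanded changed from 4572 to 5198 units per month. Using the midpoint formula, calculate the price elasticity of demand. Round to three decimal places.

%ΔQ = (5198 − 4572)/[(4572 + 5198)/2] = 626/4885 ≈ 0.1281.
%ΔP = (50.53 − 59.5)/[(59.5 + 50.53)/2] = -8.97/55.015 ≈ -0.1630.
Arc elasticity E = %ΔQ/%ΔP ≈ 0.1281/-0.1630 ≈ -0.786.
|E| < 1: demand is inelastic over this range.

-0.786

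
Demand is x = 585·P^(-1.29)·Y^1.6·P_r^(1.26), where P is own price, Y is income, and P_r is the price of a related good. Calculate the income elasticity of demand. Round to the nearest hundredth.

1.60

For a Cobb–Douglas (constant-elasticity) form x = A·Y^α·…, the elasticity with respect to Y equals the exponent α at every point.
Here the exponent on Y is 1.6, so the income elasticity of demand is 1.60.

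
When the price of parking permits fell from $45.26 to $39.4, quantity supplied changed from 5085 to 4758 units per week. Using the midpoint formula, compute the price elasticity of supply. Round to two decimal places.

0.48

%Δq = (4758 − 5085)/[(5085 + 4758)/2] = -327/4921.5 ≈ -0.0664.
%ΔP = (39.4 − 45.26)/[(45.26 + 39.4)/2] = -5.86/42.33 ≈ -0.1384.
Arc elasticity E = %Δq/%ΔP ≈ -0.0664/-0.1384 ≈ 0.48.
|E| < 1: supply is inelastic over this range.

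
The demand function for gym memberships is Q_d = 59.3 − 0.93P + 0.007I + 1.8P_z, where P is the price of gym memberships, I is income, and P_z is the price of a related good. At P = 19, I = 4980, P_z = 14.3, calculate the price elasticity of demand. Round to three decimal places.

Evaluating quantity at (P, I, P_z) gives Q_d = 59.3 − 0.93(19) + 0.007(4980) + 1.8(14.3) = 59.3 − 17.67 + 34.86 + 25.74 = 102.23.
∂Q_d/∂P = −0.93, so E_p = (−0.93)·(19/102.23) ≈ -0.173.
|E_p| < 1: demand is inelastic.

-0.173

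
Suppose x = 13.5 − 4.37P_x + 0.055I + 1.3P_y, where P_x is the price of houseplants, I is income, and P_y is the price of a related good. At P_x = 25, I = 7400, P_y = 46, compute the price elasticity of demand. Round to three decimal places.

-0.294

At the given point, x = 13.5 − 4.37(25) + 0.055(7400) + 1.3(46) = 13.5 − 109.25 + 407 + 59.8 = 371.05.
∂x/∂P_x = −4.37, so E_p = (−4.37)·(25/371.05) ≈ -0.294.
|E_p| < 1: demand is inelastic.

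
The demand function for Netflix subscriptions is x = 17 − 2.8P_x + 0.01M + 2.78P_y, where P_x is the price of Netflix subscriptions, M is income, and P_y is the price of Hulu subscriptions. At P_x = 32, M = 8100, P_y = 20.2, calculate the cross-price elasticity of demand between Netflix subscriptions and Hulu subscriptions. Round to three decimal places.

x = 17 − 2.8(32) + 0.01(8100) + 2.78(20.2) = 17 − 89.6 + 81 + 56.156 = 64.556.
∂x/∂P_y = +2.78, so E_xy = 2.78·(20.2/64.556) ≈ 0.870.
E_xy > 0: the goods are substitutes.

0.870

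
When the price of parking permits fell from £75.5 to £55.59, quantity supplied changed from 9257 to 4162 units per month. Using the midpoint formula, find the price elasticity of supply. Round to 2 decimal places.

2.50

%ΔQ = (4162 − 9257)/[(9257 + 4162)/2] = -5095/6709.5 ≈ -0.7594.
%Δp = (55.59 − 75.5)/[(75.5 + 55.59)/2] = -19.91/65.545 ≈ -0.3038.
Arc elasticity E = %ΔQ/%Δp ≈ -0.7594/-0.3038 ≈ 2.50.
|E| > 1: supply is elastic over this range.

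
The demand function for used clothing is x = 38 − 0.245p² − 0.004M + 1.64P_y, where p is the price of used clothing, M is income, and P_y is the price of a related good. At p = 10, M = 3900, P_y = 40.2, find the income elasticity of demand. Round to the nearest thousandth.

-0.244

Substituting, x = 38 − 0.245(10)² − 0.004(3900) + 1.64(40.2) = 38 − 24.5 − 15.6 + 65.928 = 63.828.
∂x/∂M = −0.004, so E_I = -0.004·(3900/63.828) ≈ -0.244.
E_I < 0: inferior good.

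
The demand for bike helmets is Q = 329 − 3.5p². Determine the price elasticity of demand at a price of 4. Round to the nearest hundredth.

-0.41

At p = 4, Q = 273.
dQ/dp = −2·3.5·p = −28.
Point elasticity E = (dQ/dp)·(p/Q) = -28 × 4/273 ≈ -0.41.
|E| < 1, so demand is inelastic at this price.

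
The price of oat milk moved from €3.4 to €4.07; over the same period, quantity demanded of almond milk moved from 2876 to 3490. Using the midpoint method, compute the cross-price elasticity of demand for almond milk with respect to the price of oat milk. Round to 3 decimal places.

%ΔQ_x = (3490 − 2876)/[(2876+3490)/2] = 614/3183 ≈ 0.1929.
%ΔP_y = (4.07 − 3.4)/[(3.4+4.07)/2] ≈ 0.1794.
E_xy = 0.1929/0.1794 ≈ 1.075.
E_xy > 0, so almond milk and oat milk are substitutes.

1.075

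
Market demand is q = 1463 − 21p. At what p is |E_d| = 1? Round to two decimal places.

For linear demand q = a − bp, E = −bp/(a − bp). |E| = 1 ⇒ bp = a − bp ⇒ p = a/(2b).
p = 1463/(2·21) ≈ 34.83.

34.83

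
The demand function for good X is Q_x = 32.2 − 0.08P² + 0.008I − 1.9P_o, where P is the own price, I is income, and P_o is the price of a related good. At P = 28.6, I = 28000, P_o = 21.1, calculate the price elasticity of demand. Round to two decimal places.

Evaluating quantity at (P, I, P_o) gives Q_x = 32.2 − 0.08(28.6)² + 0.008(28000) − 1.9(21.1) = 32.2 − 65.4368 + 224 − 40.09 = 150.6732.
∂Q_x/∂P = −2·0.08·P = -4.576, so E_p = -4.576·(28.6/150.6732) ≈ -0.87.
|E_p| < 1: demand is inelastic.

-0.87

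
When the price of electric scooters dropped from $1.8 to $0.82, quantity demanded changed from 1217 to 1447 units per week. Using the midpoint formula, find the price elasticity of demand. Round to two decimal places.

%Δq = (1447 − 1217)/[(1217 + 1447)/2] = 230/1332 ≈ 0.1727.
%Δp = (0.82 − 1.8)/[(1.8 + 0.82)/2] = -0.98/1.31 ≈ -0.7481.
Arc elasticity E = %Δq/%Δp ≈ 0.1727/-0.7481 ≈ -0.23.
|E| < 1: demand is inelastic over this range.

-0.23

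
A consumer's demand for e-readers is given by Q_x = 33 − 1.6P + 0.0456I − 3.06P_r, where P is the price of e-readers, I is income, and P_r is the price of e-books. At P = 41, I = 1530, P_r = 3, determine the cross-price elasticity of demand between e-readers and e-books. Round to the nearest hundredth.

Q_x = 33 − 1.6(41) + 0.0456(1530) − 3.06(3) = 33 − 65.6 + 69.768 − 9.18 = 27.988.
∂Q_x/∂P_r = −3.06, so E_xy = -3.06·(3/27.988) ≈ -0.33.
E_xy < 0: the goods are complements.

-0.33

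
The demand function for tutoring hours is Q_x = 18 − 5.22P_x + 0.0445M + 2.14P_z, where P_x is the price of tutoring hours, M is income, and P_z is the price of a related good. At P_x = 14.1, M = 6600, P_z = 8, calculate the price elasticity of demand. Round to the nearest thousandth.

Q_x = 18 − 5.22(14.1) + 0.0445(6600) + 2.14(8) = 18 − 73.602 + 293.7 + 17.12 = 255.218.
∂Q_x/∂P_x = −5.22, so E_p = (−5.22)·(14.1/255.218) ≈ -0.288.
|E_p| < 1: demand is inelastic.

-0.288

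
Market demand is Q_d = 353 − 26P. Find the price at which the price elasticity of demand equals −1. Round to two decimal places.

6.79

For linear demand Q_d = a − bP, E = −bP/(a − bP). |E| = 1 ⇒ bP = a − bP ⇒ P = a/(2b).
P = 353/(2·26) ≈ 6.79.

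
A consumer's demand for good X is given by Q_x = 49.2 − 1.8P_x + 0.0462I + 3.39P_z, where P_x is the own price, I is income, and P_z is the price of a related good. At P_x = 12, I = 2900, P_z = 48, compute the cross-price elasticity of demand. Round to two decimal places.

0.50

Q_x = 49.2 − 1.8(12) + 0.0462(2900) + 3.39(48) = 49.2 − 21.6 + 133.98 + 162.72 = 324.3.
∂Q_x/∂P_z = +3.39, so E_xy = 3.39·(48/324.3) ≈ 0.50.
E_xy > 0: the goods are substitutes.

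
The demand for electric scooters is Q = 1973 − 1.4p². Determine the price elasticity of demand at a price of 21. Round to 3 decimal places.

-0.911

At p = 21, Q = 1355.6.
dQ/dp = −2·1.4·p = −58.8.
Point elasticity E = (dQ/dp)·(p/Q) = -58.8 × 21/1355.6 ≈ -0.911.
|E| < 1, so demand is inelastic at this price.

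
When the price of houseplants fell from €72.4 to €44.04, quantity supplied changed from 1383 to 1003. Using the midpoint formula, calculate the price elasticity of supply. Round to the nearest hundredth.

%Δq = (1003 − 1383)/[(1383 + 1003)/2] = -380/1193 ≈ -0.3185.
%ΔP = (44.04 − 72.4)/[(72.4 + 44.04)/2] = -28.36/58.22 ≈ -0.4871.
Arc elasticity E = %Δq/%ΔP ≈ -0.3185/-0.4871 ≈ 0.65.
|E| < 1: supply is inelastic over this range.

0.65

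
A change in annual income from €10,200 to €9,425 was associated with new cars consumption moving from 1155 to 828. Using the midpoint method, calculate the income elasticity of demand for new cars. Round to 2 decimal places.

%ΔQ = (828 − 1155)/[(1155+828)/2] = -327/991.5 ≈ -0.3298.
%ΔI = (9,425 − 10,200)/[(10,200+9,425)/2] = -775/9812.5 ≈ -0.0790.
E_I = %ΔQ/%ΔI ≈ 4.18.
E_I > 1: normal good (luxury).

4.18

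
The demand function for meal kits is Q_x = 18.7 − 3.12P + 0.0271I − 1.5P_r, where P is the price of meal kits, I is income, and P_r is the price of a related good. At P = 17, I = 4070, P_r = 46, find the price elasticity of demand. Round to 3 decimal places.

At the given point, Q_x = 18.7 − 3.12(17) + 0.0271(4070) − 1.5(46) = 18.7 − 53.04 + 110.297 − 69 = 6.957.
∂Q_x/∂P = −3.12, so E_p = (−3.12)·(17/6.957) ≈ -7.624.
|E_p| > 1: demand is elastic.

-7.624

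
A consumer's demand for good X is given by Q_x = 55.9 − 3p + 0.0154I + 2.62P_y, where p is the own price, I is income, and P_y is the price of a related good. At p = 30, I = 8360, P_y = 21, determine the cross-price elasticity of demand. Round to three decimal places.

Substituting, Q_x = 55.9 − 3(30) + 0.0154(8360) + 2.62(21) = 55.9 − 90 + 128.744 + 55.02 = 149.664.
∂Q_x/∂P_y = +2.62, so E_xy = 2.62·(21/149.664) ≈ 0.368.
E_xy > 0: the goods are substitutes.

0.368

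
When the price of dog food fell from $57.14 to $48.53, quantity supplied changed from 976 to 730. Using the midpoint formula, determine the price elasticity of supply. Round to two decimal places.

1.77

%Δq = (730 − 976)/[(976 + 730)/2] = -246/853 ≈ -0.2884.
%Δp = (48.53 − 57.14)/[(57.14 + 48.53)/2] = -8.61/52.835 ≈ -0.1630.
Arc elasticity E = %Δq/%Δp ≈ -0.2884/-0.1630 ≈ 1.77.
|E| > 1: supply is elastic over this range.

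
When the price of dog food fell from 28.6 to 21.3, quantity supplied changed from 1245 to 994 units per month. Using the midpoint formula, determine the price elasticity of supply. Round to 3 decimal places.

0.766

%Δq = (994 − 1245)/[(1245 + 994)/2] = -251/1119.5 ≈ -0.2242.
%Δp = (21.3 − 28.6)/[(28.6 + 21.3)/2] = -7.3/24.95 ≈ -0.2926.
Arc elasticity E = %Δq/%Δp ≈ -0.2242/-0.2926 ≈ 0.766.
|E| < 1: supply is inelastic over this range.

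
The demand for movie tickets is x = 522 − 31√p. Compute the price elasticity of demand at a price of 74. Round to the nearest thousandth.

At p = 74, x = 255.3279.
dx/dp = −31/(2√p) = −31/(2·8.6023).
Point elasticity E = (dx/dp)·(p/x) = -1.8018 × 74/255.3279 ≈ -0.522.
|E| < 1, so demand is inelastic at this price.

-0.522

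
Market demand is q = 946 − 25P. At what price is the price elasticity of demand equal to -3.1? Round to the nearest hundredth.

28.61

Set −bP/(a − bP) = −3.1 ⇒ bP = 3.1(a − bP) ⇒ bP(1+3.1) = 3.1·a.
P = 3.1·946/(25·4.1) ≈ 28.61.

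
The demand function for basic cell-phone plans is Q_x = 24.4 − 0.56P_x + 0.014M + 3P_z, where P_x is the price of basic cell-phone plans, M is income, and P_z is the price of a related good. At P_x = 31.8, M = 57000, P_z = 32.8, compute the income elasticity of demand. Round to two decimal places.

At the given point, Q_x = 24.4 − 0.56(31.8) + 0.014(57000) + 3(32.8) = 24.4 − 17.808 + 798 + 98.4 = 902.992.
∂Q_x/∂M = +0.014, so E_I = 0.014·(57000/902.992) ≈ 0.88.
E_I ∈ (0,1): normal good (necessity).

0.88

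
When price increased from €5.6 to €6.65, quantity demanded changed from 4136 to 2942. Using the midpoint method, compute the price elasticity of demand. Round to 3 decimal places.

%ΔQ = (2942 − 4136)/[(4136 + 2942)/2] = -1194/3539 ≈ -0.3374.
%ΔP = (6.65 − 5.6)/[(5.6 + 6.65)/2] = 1.05/6.125 ≈ 0.1714.
Arc elasticity E = %ΔQ/%ΔP ≈ -0.3374/0.1714 ≈ -1.968.
|E| > 1: demand is elastic over this range.

-1.968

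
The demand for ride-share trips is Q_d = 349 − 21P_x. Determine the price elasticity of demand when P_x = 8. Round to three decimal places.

At P_x = 8, Q_d = 181.
dQ_d/dP_x = −21.
Point elasticity E = (dQ_d/dP_x)·(P_x/Q_d) = -21 × 8/181 ≈ -0.928.
|E| < 1, so demand is inelastic at this price.

-0.928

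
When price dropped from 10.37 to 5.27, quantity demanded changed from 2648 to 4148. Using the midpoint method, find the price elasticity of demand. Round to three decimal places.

-0.677

%ΔQ = (4148 − 2648)/[(2648 + 4148)/2] = 1500/3398 ≈ 0.4414.
%Δp = (5.27 − 10.37)/[(10.37 + 5.27)/2] = -5.1/7.82 ≈ -0.6522.
Arc elasticity E = %ΔQ/%Δp ≈ 0.4414/-0.6522 ≈ -0.677.
|E| < 1: demand is inelastic over this range.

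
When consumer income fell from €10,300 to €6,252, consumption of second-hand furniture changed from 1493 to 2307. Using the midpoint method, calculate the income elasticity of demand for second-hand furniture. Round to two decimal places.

-0.88

%ΔQ = (2307 − 1493)/[(1493+2307)/2] = 814/1900 ≈ 0.4284.
%ΔY = (6,252 − 10,300)/[(10,300+6,252)/2] = -4048/8276 ≈ -0.4891.
E_I = %ΔQ/%ΔY ≈ -0.88.
E_I < 0: inferior good.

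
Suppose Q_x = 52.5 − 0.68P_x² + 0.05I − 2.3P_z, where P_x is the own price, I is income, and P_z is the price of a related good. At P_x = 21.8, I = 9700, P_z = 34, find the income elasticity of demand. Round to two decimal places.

3.56

Q_x = 52.5 − 0.68(21.8)² + 0.05(9700) − 2.3(34) = 52.5 − 323.1632 + 485 − 78.2 = 136.1368.
∂Q_x/∂I = +0.05, so E_I = 0.05·(9700/136.1368) ≈ 3.56.
E_I > 1: normal good (luxury).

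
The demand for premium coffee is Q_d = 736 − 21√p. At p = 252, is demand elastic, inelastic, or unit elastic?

At p = 252, Q_d = 402.6353.
dQ_d/dp = −21/(2√p) = −21/(2·15.8745).
Point elasticity E = (dQ_d/dp)·(p/Q_d) = -0.6614 × 252/402.6353 ≈ -0.414.
|E| ≈ 0.414 < 1, so demand is inelastic.

inelastic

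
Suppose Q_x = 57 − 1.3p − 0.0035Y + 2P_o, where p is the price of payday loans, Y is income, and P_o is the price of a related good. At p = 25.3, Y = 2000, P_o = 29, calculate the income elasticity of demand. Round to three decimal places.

First evaluate Q_x: 57 − 1.3(25.3) − 0.0035(2000) + 2(29) = 57 − 32.89 − 7 + 58 = 75.11.
∂Q_x/∂Y = −0.0035, so E_I = -0.0035·(2000/75.11) ≈ -0.093.
E_I < 0: inferior good.

-0.093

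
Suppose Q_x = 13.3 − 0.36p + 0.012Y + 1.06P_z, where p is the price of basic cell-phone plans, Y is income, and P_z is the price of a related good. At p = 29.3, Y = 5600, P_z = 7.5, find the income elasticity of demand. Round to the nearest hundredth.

Substituting, Q_x = 13.3 − 0.36(29.3) + 0.012(5600) + 1.06(7.5) = 13.3 − 10.548 + 67.2 + 7.95 = 77.902.
∂Q_x/∂Y = +0.012, so E_I = 0.012·(5600/77.902) ≈ 0.86.
E_I ∈ (0,1): normal good (necessity).

0.86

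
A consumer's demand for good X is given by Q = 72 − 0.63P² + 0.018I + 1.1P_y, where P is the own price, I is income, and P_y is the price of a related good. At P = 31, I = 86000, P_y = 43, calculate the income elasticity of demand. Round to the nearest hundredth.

Evaluating quantity at (P, I, P_y) gives Q = 72 − 0.63(31)² + 0.018(86000) + 1.1(43) = 72 − 605.43 + 1548 + 47.3 = 1061.87.
∂Q/∂I = +0.018, so E_I = 0.018·(86000/1061.87) ≈ 1.46.
E_I > 1: normal good (luxury).

1.46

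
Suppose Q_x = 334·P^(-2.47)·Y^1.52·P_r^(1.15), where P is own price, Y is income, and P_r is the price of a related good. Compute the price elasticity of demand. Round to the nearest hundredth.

For a Cobb–Douglas (constant-elasticity) form Q_x = A·P^α·…, the elasticity with respect to P equals the exponent α at every point.
Here the exponent on P is -2.47, so the price elasticity of demand is -2.47.

-2.47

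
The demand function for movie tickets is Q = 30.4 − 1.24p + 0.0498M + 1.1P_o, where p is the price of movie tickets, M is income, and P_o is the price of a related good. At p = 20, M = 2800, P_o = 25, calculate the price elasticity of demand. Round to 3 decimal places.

Q = 30.4 − 1.24(20) + 0.0498(2800) + 1.1(25) = 30.4 − 24.8 + 139.44 + 27.5 = 172.54.
∂Q/∂p = −1.24, so E_p = (−1.24)·(20/172.54) ≈ -0.144.
|E_p| < 1: demand is inelastic.

-0.144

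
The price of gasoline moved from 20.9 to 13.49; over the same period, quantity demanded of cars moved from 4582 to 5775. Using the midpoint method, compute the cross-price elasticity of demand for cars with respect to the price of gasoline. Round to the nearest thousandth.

-0.535

%ΔQ_x = (5775 − 4582)/[(4582+5775)/2] = 1193/5178.5 ≈ 0.2304.
%ΔP_y = (13.49 − 20.9)/[(20.9+13.49)/2] ≈ -0.4309.
E_xy = 0.2304/-0.4309 ≈ -0.535.
E_xy < 0, so cars and gasoline are complements.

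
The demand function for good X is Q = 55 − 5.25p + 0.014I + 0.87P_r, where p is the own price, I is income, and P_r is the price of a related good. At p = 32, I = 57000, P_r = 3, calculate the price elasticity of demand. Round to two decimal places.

-0.24

Q = 55 − 5.25(32) + 0.014(57000) + 0.87(3) = 55 − 168 + 798 + 2.61 = 687.61.
∂Q/∂p = −5.25, so E_p = (−5.25)·(32/687.61) ≈ -0.24.
|E_p| < 1: demand is inelastic.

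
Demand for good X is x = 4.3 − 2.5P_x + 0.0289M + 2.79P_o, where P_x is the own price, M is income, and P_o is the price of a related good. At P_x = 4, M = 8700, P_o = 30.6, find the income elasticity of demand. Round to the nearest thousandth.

Evaluating quantity at (P_x, M, P_o) gives x = 4.3 − 2.5(4) + 0.0289(8700) + 2.79(30.6) = 4.3 − 10 + 251.43 + 85.374 = 331.104.
∂x/∂M = +0.0289, so E_I = 0.0289·(8700/331.104) ≈ 0.759.
E_I ∈ (0,1): normal good (necessity).

0.759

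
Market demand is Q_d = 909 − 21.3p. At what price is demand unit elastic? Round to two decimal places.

For linear demand Q_d = a − bp, E = −bp/(a − bp). |E| = 1 ⇒ bp = a − bp ⇒ p = a/(2b).
p = 909/(2·21.3) ≈ 21.34.

21.34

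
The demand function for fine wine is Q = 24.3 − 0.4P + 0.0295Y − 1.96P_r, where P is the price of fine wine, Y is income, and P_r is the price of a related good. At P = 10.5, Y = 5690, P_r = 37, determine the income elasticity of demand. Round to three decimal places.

1.454

At the given point, Q = 24.3 − 0.4(10.5) + 0.0295(5690) − 1.96(37) = 24.3 − 4.2 + 167.855 − 72.52 = 115.435.
∂Q/∂Y = +0.0295, so E_I = 0.0295·(5690/115.435) ≈ 1.454.
E_I > 1: normal good (luxury).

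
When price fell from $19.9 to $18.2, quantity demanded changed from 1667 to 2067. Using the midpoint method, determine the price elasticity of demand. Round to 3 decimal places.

%ΔQ = (2067 − 1667)/[(1667 + 2067)/2] = 400/1867 ≈ 0.2142.
%Δp = (18.2 − 19.9)/[(19.9 + 18.2)/2] = -1.7/19.05 ≈ -0.0892.
Arc elasticity E = %ΔQ/%Δp ≈ 0.2142/-0.0892 ≈ -2.401.
|E| > 1: demand is elastic over this range.

-2.401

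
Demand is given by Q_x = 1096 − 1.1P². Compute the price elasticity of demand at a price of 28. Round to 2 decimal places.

-7.38

At P = 28, Q_x = 233.6.
dQ_x/dP = −2·1.1·P = −61.6.
Point elasticity E = (dQ_x/dP)·(P/Q_x) = -61.6 × 28/233.6 ≈ -7.38.
|E| > 1, so demand is elastic at this price.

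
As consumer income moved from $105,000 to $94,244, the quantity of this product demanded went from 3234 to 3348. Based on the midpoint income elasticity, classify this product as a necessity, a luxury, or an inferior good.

%ΔQ = (3348 − 3234)/[(3234+3348)/2] = 114/3291 ≈ 0.0346.
%ΔI = (94,244 − 105,000)/[(105,000+94,244)/2] = -10756/99622 ≈ -0.1080.
E_I = %ΔQ/%ΔI ≈ -0.321.
E_I < 0: inferior good.

inferior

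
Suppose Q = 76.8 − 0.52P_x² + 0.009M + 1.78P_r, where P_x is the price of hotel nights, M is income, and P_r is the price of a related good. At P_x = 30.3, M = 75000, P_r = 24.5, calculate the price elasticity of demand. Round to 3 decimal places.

-3.003

At the given point, Q = 76.8 − 0.52(30.3)² + 0.009(75000) + 1.78(24.5) = 76.8 − 477.4068 + 675 + 43.61 = 318.0032.
∂Q/∂P_x = −2·0.52·P_x = -31.512, so E_p = -31.512·(30.3/318.0032) ≈ -3.003.
|E_p| > 1: demand is elastic.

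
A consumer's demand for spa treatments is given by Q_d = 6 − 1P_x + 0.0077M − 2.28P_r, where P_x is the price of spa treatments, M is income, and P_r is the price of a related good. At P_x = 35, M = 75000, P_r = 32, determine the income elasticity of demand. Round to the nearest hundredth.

Q_d = 6 − 1(35) + 0.0077(75000) − 2.28(32) = 6 − 35 + 577.5 − 72.96 = 475.54.
∂Q_d/∂M = +0.0077, so E_I = 0.0077·(75000/475.54) ≈ 1.21.
E_I > 1: normal good (luxury).

1.21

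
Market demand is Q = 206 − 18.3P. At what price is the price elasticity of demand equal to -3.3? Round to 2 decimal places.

Set −bP/(a − bP) = −3.3 ⇒ bP = 3.3(a − bP) ⇒ bP(1+3.3) = 3.3·a.
P = 3.3·206/(18.3·4.3) ≈ 8.64.

8.64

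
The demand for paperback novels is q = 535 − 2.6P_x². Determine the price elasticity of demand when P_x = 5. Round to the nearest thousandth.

-0.277

At P_x = 5, q = 470.
dq/dP_x = −2·2.6·P_x = −26.
Point elasticity E = (dq/dP_x)·(P_x/q) = -26 × 5/470 ≈ -0.277.
|E| < 1, so demand is inelastic at this price.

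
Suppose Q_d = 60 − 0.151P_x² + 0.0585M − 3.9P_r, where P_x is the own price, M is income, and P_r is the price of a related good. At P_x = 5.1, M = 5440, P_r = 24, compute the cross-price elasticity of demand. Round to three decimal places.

-0.333

At the given point, Q_d = 60 − 0.151(5.1)² + 0.0585(5440) − 3.9(24) = 60 − 3.9275 + 318.24 − 93.6 = 280.7125.
∂Q_d/∂P_r = −3.9, so E_xy = -3.9·(24/280.7125) ≈ -0.333.
E_xy < 0: the goods are complements.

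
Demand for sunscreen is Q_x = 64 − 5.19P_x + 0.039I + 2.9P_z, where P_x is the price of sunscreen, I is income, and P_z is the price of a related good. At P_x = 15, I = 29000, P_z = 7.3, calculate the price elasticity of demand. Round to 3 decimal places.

-0.068

First evaluate Q_x: 64 − 5.19(15) + 0.039(29000) + 2.9(7.3) = 64 − 77.85 + 1131 + 21.17 = 1138.32.
∂Q_x/∂P_x = −5.19, so E_p = (−5.19)·(15/1138.32) ≈ -0.068.
|E_p| < 1: demand is inelastic.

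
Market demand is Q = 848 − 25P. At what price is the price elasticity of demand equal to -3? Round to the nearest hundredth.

25.44

Set −bP/(a − bP) = −3 ⇒ bP = 3(a − bP) ⇒ bP(1+3) = 3·a.
P = 3·848/(25·4) = 25.44.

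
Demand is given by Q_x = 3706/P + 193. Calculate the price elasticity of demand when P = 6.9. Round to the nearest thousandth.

-0.736

At P = 6.9, Q_x = 730.1014.
dQ_x/dP = −3706/P² = −77.8408.
Point elasticity E = (dQ_x/dP)·(P/Q_x) = -77.8408 × 6.9/730.1014 ≈ -0.736.
|E| < 1, so demand is inelastic at this price.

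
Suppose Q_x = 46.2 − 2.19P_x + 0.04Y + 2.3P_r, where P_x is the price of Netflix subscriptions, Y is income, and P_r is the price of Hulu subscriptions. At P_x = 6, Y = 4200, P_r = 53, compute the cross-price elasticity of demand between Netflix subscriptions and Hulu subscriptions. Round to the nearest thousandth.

0.377

Q_x = 46.2 − 2.19(6) + 0.04(4200) + 2.3(53) = 46.2 − 13.14 + 168 + 121.9 = 322.96.
∂Q_x/∂P_r = +2.3, so E_xy = 2.3·(53/322.96) ≈ 0.377.
E_xy > 0: the goods are substitutes.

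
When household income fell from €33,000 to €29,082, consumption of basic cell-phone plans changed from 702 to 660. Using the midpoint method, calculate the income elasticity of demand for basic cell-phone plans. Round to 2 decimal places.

%ΔQ = (660 − 702)/[(702+660)/2] = -42/681 ≈ -0.0617.
%ΔI = (29,082 − 33,000)/[(33,000+29,082)/2] = -3918/31041 ≈ -0.1262.
E_I = %ΔQ/%ΔI ≈ 0.49.
E_I ∈ (0,1): normal good (necessity).

0.49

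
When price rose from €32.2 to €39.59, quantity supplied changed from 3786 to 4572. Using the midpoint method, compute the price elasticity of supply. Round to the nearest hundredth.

0.91

%ΔQ = (4572 − 3786)/[(3786 + 4572)/2] = 786/4179 ≈ 0.1881.
%ΔP = (39.59 − 32.2)/[(32.2 + 39.59)/2] = 7.39/35.895 ≈ 0.2059.
Arc elasticity E = %ΔQ/%ΔP ≈ 0.1881/0.2059 ≈ 0.91.
|E| < 1: supply is inelastic over this range.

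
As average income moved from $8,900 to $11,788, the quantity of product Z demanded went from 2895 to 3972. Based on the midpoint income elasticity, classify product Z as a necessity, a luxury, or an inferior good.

%ΔQ = (3972 − 2895)/[(2895+3972)/2] = 1077/3433.5 ≈ 0.3137.
%ΔM = (11,788 − 8,900)/[(8,900+11,788)/2] = 2888/10344 ≈ 0.2792.
E_I = %ΔQ/%ΔM ≈ 1.123.
E_I > 1: normal good (luxury).

luxury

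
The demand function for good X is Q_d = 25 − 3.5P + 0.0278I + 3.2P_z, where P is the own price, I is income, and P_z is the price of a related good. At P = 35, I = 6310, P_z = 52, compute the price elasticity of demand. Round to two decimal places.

-0.50

At the given point, Q_d = 25 − 3.5(35) + 0.0278(6310) + 3.2(52) = 25 − 122.5 + 175.418 + 166.4 = 244.318.
∂Q_d/∂P = −3.5, so E_p = (−3.5)·(35/244.318) ≈ -0.50.
|E_p| < 1: demand is inelastic.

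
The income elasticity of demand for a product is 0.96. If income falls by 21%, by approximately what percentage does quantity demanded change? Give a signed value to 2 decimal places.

-20.16

%ΔQ ≈ E × %ΔI = (0.96) × (-21%) = -20.16%.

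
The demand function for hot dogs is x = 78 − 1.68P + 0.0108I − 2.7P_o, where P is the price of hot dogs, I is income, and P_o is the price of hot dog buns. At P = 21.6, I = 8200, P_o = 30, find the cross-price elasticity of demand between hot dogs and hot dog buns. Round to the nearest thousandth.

-1.644

Substituting, x = 78 − 1.68(21.6) + 0.0108(8200) − 2.7(30) = 78 − 36.288 + 88.56 − 81 = 49.272.
∂x/∂P_o = −2.7, so E_xy = -2.7·(30/49.272) ≈ -1.644.
E_xy < 0: the goods are complements.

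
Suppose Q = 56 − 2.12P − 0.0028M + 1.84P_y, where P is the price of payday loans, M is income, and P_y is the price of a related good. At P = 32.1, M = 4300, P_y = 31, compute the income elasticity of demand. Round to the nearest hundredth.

-0.37

Q = 56 − 2.12(32.1) − 0.0028(4300) + 1.84(31) = 56 − 68.052 − 12.04 + 57.04 = 32.948.
∂Q/∂M = −0.0028, so E_I = -0.0028·(4300/32.948) ≈ -0.37.
E_I < 0: inferior good.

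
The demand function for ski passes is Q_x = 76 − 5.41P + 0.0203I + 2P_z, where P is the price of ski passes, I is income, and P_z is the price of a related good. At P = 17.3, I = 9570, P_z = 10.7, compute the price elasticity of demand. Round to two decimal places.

-0.47

At the given point, Q_x = 76 − 5.41(17.3) + 0.0203(9570) + 2(10.7) = 76 − 93.593 + 194.271 + 21.4 = 198.078.
∂Q_x/∂P = −5.41, so E_p = (−5.41)·(17.3/198.078) ≈ -0.47.
|E_p| < 1: demand is inelastic.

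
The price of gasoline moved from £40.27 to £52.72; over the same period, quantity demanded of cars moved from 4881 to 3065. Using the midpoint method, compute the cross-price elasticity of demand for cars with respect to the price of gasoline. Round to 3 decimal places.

-1.707

%ΔQ_x = (3065 − 4881)/[(4881+3065)/2] = -1816/3973 ≈ -0.4571.
%ΔP_y = (52.72 − 40.27)/[(40.27+52.72)/2] ≈ 0.2678.
E_xy = -0.4571/0.2678 ≈ -1.707.
E_xy < 0, so cars and gasoline are complements.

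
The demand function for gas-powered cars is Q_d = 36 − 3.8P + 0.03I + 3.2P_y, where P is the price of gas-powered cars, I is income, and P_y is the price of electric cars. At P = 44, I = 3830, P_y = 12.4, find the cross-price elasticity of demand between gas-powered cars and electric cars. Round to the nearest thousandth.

At the given point, Q_d = 36 − 3.8(44) + 0.03(3830) + 3.2(12.4) = 36 − 167.2 + 114.9 + 39.68 = 23.38.
∂Q_d/∂P_y = +3.2, so E_xy = 3.2·(12.4/23.38) ≈ 1.697.
E_xy > 0: the goods are substitutes.

1.697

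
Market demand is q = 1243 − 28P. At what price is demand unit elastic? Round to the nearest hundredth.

22.20

For linear demand q = a − bP, E = −bP/(a − bP). |E| = 1 ⇒ bP = a − bP ⇒ P = a/(2b).
P = 1243/(2·28) ≈ 22.20.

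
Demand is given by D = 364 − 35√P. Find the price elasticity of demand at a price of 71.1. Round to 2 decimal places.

At P = 71.1, D = 68.8771.
dD/dP = −35/(2√P) = −35/(2·8.4321).
Point elasticity E = (dD/dP)·(P/D) = -2.0754 × 71.1/68.8771 ≈ -2.14.
|E| > 1, so demand is elastic at this price.

-2.14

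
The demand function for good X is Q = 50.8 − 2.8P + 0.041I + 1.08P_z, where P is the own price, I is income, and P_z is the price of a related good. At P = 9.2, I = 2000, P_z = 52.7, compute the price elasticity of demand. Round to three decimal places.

Evaluating quantity at (P, I, P_z) gives Q = 50.8 − 2.8(9.2) + 0.041(2000) + 1.08(52.7) = 50.8 − 25.76 + 82 + 56.916 = 163.956.
∂Q/∂P = −2.8, so E_p = (−2.8)·(9.2/163.956) ≈ -0.157.
|E_p| < 1: demand is inelastic.

-0.157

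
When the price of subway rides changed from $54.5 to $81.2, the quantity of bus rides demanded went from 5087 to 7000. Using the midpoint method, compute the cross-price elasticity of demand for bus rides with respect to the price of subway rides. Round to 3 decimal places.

0.804

%ΔQ_x = (7000 − 5087)/[(5087+7000)/2] = 1913/6043.5 ≈ 0.3165.
%ΔP_y = (81.2 − 54.5)/[(54.5+81.2)/2] ≈ 0.3935.
E_xy = 0.3165/0.3935 ≈ 0.804.
E_xy > 0, so bus rides and subway rides are substitutes.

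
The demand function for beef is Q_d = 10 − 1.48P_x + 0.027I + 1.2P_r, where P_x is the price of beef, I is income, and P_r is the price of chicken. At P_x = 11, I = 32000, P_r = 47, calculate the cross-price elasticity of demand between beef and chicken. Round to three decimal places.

0.062

Substituting, Q_d = 10 − 1.48(11) + 0.027(32000) + 1.2(47) = 10 − 16.28 + 864 + 56.4 = 914.12.
∂Q_d/∂P_r = +1.2, so E_xy = 1.2·(47/914.12) ≈ 0.062.
E_xy > 0: the goods are substitutes.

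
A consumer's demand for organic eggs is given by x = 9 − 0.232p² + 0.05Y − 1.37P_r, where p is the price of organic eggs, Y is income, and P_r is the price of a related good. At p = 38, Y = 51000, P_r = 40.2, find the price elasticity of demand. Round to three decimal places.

-0.309

First evaluate x: 9 − 0.232(38)² + 0.05(51000) − 1.37(40.2) = 9 − 335.008 + 2550 − 55.074 = 2168.918.
∂x/∂p = −2·0.232·p = -17.632, so E_p = -17.632·(38/2168.918) ≈ -0.309.
|E_p| < 1: demand is inelastic.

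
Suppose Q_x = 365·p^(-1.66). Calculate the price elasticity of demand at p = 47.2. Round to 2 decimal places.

For a Cobb–Douglas (constant-elasticity) form Q_x = A·p^α·…, the elasticity with respect to p equals the exponent α at every point.
Here the exponent on p is -1.66, so the price elasticity of demand is -1.66.

-1.66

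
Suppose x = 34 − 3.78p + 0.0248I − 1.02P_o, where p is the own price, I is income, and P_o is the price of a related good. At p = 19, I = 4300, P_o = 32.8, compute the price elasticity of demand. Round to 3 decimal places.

Substituting, x = 34 − 3.78(19) + 0.0248(4300) − 1.02(32.8) = 34 − 71.82 + 106.64 − 33.456 = 35.364.
∂x/∂p = −3.78, so E_p = (−3.78)·(19/35.364) ≈ -2.031.
|E_p| > 1: demand is elastic.

-2.031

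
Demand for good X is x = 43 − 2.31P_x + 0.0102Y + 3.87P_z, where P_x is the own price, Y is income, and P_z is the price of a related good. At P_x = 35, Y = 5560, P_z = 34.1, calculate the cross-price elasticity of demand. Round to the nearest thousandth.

0.875

x = 43 − 2.31(35) + 0.0102(5560) + 3.87(34.1) = 43 − 80.85 + 56.712 + 131.967 = 150.829.
∂x/∂P_z = +3.87, so E_xy = 3.87·(34.1/150.829) ≈ 0.875.
E_xy > 0: the goods are substitutes.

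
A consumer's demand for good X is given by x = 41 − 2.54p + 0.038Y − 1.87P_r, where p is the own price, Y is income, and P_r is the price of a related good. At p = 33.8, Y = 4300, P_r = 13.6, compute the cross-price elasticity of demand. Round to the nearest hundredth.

Substituting, x = 41 − 2.54(33.8) + 0.038(4300) − 1.87(13.6) = 41 − 85.852 + 163.4 − 25.432 = 93.116.
∂x/∂P_r = −1.87, so E_xy = -1.87·(13.6/93.116) ≈ -0.27.
E_xy < 0: the goods are complements.

-0.27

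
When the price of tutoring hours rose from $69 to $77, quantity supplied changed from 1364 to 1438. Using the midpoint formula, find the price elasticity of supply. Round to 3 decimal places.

0.482

%ΔQ = (1438 − 1364)/[(1364 + 1438)/2] = 74/1401 ≈ 0.0528.
%Δp = (77 − 69)/[(69 + 77)/2] = 8/73 ≈ 0.1096.
Arc elasticity E = %ΔQ/%Δp ≈ 0.0528/0.1096 ≈ 0.482.
|E| < 1: supply is inelastic over this range.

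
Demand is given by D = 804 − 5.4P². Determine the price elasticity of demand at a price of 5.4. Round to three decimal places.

At P = 5.4, D = 646.536.
dD/dP = −2·5.4·P = −58.32.
Point elasticity E = (dD/dP)·(P/D) = -58.32 × 5.4/646.536 ≈ -0.487.
|E| < 1, so demand is inelastic at this price.

-0.487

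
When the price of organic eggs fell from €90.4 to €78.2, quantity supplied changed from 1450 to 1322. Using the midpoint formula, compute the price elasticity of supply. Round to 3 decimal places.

%Δq = (1322 − 1450)/[(1450 + 1322)/2] = -128/1386 ≈ -0.0924.
%ΔP = (78.2 − 90.4)/[(90.4 + 78.2)/2] = -12.2/84.3 ≈ -0.1447.
Arc elasticity E = %Δq/%ΔP ≈ -0.0924/-0.1447 ≈ 0.638.
|E| < 1: supply is inelastic over this range.

0.638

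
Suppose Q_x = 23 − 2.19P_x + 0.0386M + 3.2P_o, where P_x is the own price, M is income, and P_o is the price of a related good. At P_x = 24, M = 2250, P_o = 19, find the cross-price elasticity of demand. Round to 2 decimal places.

0.51

Evaluating quantity at (P_x, M, P_o) gives Q_x = 23 − 2.19(24) + 0.0386(2250) + 3.2(19) = 23 − 52.56 + 86.85 + 60.8 = 118.09.
∂Q_x/∂P_o = +3.2, so E_xy = 3.2·(19/118.09) ≈ 0.51.
E_xy > 0: the goods are substitutes.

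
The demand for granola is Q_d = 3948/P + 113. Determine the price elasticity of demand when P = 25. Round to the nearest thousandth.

-0.583

At P = 25, Q_d = 270.92.
dQ_d/dP = −3948/P² = −6.3168.
Point elasticity E = (dQ_d/dP)·(P/Q_d) = -6.3168 × 25/270.92 ≈ -0.583.
|E| < 1, so demand is inelastic at this price.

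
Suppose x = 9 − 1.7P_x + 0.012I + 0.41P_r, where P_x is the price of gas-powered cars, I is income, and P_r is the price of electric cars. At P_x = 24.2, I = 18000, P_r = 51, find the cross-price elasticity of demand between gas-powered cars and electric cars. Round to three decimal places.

0.102

First evaluate x: 9 − 1.7(24.2) + 0.012(18000) + 0.41(51) = 9 − 41.14 + 216 + 20.91 = 204.77.
∂x/∂P_r = +0.41, so E_xy = 0.41·(51/204.77) ≈ 0.102.
E_xy > 0: the goods are substitutes.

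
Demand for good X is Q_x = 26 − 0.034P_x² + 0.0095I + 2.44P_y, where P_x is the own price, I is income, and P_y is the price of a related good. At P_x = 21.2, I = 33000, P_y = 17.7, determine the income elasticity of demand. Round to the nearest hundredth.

Q_x = 26 − 0.034(21.2)² + 0.0095(33000) + 2.44(17.7) = 26 − 15.281 + 313.5 + 43.188 = 367.407.
∂Q_x/∂I = +0.0095, so E_I = 0.0095·(33000/367.407) ≈ 0.85.
E_I ∈ (0,1): normal good (necessity).

0.85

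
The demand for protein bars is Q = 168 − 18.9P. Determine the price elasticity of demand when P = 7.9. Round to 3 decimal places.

At P = 7.9, Q = 18.69.
dQ/dP = −18.9.
Point elasticity E = (dQ/dP)·(P/Q) = -18.9 × 7.9/18.69 ≈ -7.989.
|E| > 1, so demand is elastic at this price.

-7.989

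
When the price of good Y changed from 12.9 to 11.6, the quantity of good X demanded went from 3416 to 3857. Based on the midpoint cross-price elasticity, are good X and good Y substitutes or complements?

%ΔQ_x = (3857 − 3416)/[(3416+3857)/2] = 441/3636.5 ≈ 0.1213.
%ΔP_y = (11.6 − 12.9)/[(12.9+11.6)/2] ≈ -0.1061.
E_xy = 0.1213/-0.1061 ≈ -1.143.
E_xy < 0, so the goods are complements.

complements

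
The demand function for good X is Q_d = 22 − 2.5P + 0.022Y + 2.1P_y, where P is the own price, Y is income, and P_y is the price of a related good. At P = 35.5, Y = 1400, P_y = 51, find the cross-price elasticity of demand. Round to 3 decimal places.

1.505

First evaluate Q_d: 22 − 2.5(35.5) + 0.022(1400) + 2.1(51) = 22 − 88.75 + 30.8 + 107.1 = 71.15.
∂Q_d/∂P_y = +2.1, so E_xy = 2.1·(51/71.15) ≈ 1.505.
E_xy > 0: the goods are substitutes.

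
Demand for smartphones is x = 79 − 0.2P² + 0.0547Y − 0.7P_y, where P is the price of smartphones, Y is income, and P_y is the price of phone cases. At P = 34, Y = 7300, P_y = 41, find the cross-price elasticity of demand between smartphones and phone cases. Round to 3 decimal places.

-0.131

Substituting, x = 79 − 0.2(34)² + 0.0547(7300) − 0.7(41) = 79 − 231.2 + 399.31 − 28.7 = 218.41.
∂x/∂P_y = −0.7, so E_xy = -0.7·(41/218.41) ≈ -0.131.
E_xy < 0: the goods are complements.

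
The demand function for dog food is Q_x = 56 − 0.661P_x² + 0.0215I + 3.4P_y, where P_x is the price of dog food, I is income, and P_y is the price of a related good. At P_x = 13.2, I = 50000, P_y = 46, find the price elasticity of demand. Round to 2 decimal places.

Q_x = 56 − 0.661(13.2)² + 0.0215(50000) + 3.4(46) = 56 − 115.1726 + 1075 + 156.4 = 1172.2274.
∂Q_x/∂P_x = −2·0.661·P_x = -17.4504, so E_p = -17.4504·(13.2/1172.2274) ≈ -0.20.
|E_p| < 1: demand is inelastic.

-0.20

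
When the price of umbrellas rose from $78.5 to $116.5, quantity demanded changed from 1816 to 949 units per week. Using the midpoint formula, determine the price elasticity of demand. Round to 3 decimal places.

%Δq = (949 − 1816)/[(1816 + 949)/2] = -867/1382.5 ≈ -0.6271.
%ΔP = (116.5 − 78.5)/[(78.5 + 116.5)/2] = 38/97.5 ≈ 0.3897.
Arc elasticity E = %Δq/%ΔP ≈ -0.6271/0.3897 ≈ -1.609.
|E| > 1: demand is elastic over this range.

-1.609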